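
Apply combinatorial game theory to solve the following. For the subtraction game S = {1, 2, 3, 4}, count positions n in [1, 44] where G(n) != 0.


Subtraction set S = {1, 2, 3, 4}, so G(n) = n mod 5.
G(n) = 0 when n is a multiple of 5.
Multiples of 5 in [1, 44]: 8
N-positions (nonzero Grundy) = 44 - 8 = 36

36


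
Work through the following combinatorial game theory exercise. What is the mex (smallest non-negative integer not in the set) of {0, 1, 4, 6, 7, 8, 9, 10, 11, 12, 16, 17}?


Set = {0, 1, 4, 6, 7, 8, 9, 10, 11, 12, 16, 17}
0 is in the set.
1 is in the set.
2 is NOT in the set. This is the mex.
mex = 2

2


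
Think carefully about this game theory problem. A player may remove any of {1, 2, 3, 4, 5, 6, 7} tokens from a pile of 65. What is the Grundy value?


The subtraction set is S = {1, 2, 3, 4, 5, 6, 7}.
G(k) = mex{ G(k - s) : s in S, s <= k }. We compute iteratively: G(0) = 0.
G(1) = mex({0}) = 1
G(2) = mex({0, 1}) = 2
G(3) = mex({0, 1, 2}) = 3
G(4) = mex({0, 1, 2, 3}) = 4
G(5) = mex({0, 1, 2, 3, 4}) = 5
G(6) = mex({0, 1, 2, 3, 4, 5}) = 6
G(7) = mex({0, 1, 2, 3, 4, 5, 6}) = 7
G(8) = mex({1, 2, 3, 4, 5, 6, 7}) = 0
G(9) = mex({0, 2, 3, 4, 5, 6, 7}) = 1
G(10) = mex({0, 1, 3, 4, 5, 6, 7}) = 2
G(11) = mex({0, 1, 2, 4, 5, 6, 7}) = 3
G(12) = mex({0, 1, 2, 3, 5, 6, 7}) = 4
G(13) = mex({0, 1, 2, 3, 4, 6, 7}) = 5
G(14) = mex({0, 1, 2, 3, 4, 5, 7}) = 6
Observe that G(8)..G(14) = 0, 1, 2, 3, 4, 5, 6 repeats G(0)..G(6) = 0, 1, 2, 3, 4, 5, 6.
For k >= max(S) = 7, G(k) is determined by the previous 7 values G(k-7)..G(k-1); a window of 7 consecutive values has recurred shifted by 8, so by induction G(k + 8) = G(k) for all k >= 0: the sequence is periodic from the start with period 8.
One period: G(0..7) = 0, 1, 2, 3, 4, 5, 6, 7.
65 mod 8 = 1, so G(65) = G(1) = 1.

1


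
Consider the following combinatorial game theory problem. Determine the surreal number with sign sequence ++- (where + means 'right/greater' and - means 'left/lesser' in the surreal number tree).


Sign expansion: ++-
Rule: track bounds (lo, hi), initially (-inf, +inf). On '+', the current value becomes lo and we move to the simplest number in (value, hi): value + 1 if hi = +inf, otherwise the midpoint (value + hi)/2. On '-', the current value becomes hi and we move to value - 1 if lo = -inf, otherwise the midpoint (lo + value)/2.
Start at 0.
Step 1: sign = +, move right. Bounds: (0, +inf). Value = 1
Step 2: sign = +, move right. Bounds: (1, +inf). Value = 2
Step 3: sign = -, move left. Bounds: (1, 2). Value = 3/2
The surreal number with sign expansion ++- is 3/2.

3/2


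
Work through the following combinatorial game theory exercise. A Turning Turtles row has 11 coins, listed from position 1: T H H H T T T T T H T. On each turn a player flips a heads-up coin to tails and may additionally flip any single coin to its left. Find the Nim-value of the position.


Coins: T H H H T T T T T H T
Key fact: a single head at position k behaves exactly like a Nim heap of size k (turning it to T and optionally flipping a coin at j < k corresponds to moving the heap from k to j, or to 0), and heads combine as a disjunctive sum (two heads at the same place would cancel, matching j XOR j = 0). So the Nim-value is the XOR of the 1-indexed positions of the heads.
Face-up positions (1-indexed): [2, 3, 4, 10]
XOR 0 with 2: 0 XOR 2 = 2
XOR 2 with 3: 2 XOR 3 = 1
XOR 1 with 4: 1 XOR 4 = 5
XOR 5 with 10: 5 XOR 10 = 15
Nim-value = 15

15


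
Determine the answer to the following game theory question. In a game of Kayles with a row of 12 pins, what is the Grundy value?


Kayles: a move removes 1 or 2 adjacent pins from a contiguous row.
Removing pins from a row of k leaves two independent rows (a, b) with a + b = k - 1 (one pin) or a + b = k - 2 (two pins); an end removal gives a = 0.
By Sprague-Grundy, G(k) = mex{ G(a) XOR G(b) } over all these splits. G(0) = 0.
G(1): splits (0,0):0^0=0 -> mex({0}) = 1
G(2): splits (0,1):0^1=1 (0,0):0^0=0 -> mex({0, 1}) = 2
G(3): splits (0,2):0^2=2 (1,1):1^1=0 (0,1):0^1=1 -> mex({0, 1, 2}) = 3
G(4): splits (0,3):0^3=3 (1,2):1^2=3 (0,2):0^2=2 (1,1):1^1=0 -> mex({0, 2, 3}) = 1
G(5): splits (0,4):0^1=1 (1,3):1^3=2 (2,2):2^2=0 (0,3):0^3=3 (1,2):1^2=3 -> mex({0, 1, 2, 3}) = 4
G(6) = mex({0, 1, 2, 4}) = 3
G(7) = mex({0, 1, 3, 4, 5}) = 2
G(8) = mex({0, 2, 3, 5, 6}) = 1
G(9) = mex({0, 1, 2, 3, 6, 7}) = 4
G(10) = mex({0, 1, 3, 4, 5, 7}) = 2
G(11) = mex({0, 1, 2, 3, 4, 5}) = 6
G(12) = mex({0, 1, 2, 3, 5, 6, 7}) = 4
Therefore G(12) = 4.

4


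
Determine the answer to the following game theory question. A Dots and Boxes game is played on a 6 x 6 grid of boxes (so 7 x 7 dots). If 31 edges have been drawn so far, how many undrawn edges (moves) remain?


Grid: 6 x 6 boxes, i.e. 7 rows and 7 columns of dots.
Horizontal edges: (rows + 1) * cols = 7 * 6 = 42
Vertical edges: rows * (cols + 1) = 6 * 7 = 42
Total edges: 42 + 42 = 84
Edges drawn: 31
Remaining: 84 - 31 = 53

53


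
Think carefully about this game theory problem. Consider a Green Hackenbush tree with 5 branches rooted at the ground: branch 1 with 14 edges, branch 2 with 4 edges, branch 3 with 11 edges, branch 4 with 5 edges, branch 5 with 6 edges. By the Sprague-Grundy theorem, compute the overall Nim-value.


The tree has 5 branches from the ground vertex.
In Green Hackenbush, the Nim-value of a simple path of length k is k.
Branch 1: length 14, Nim-value = 14
Branch 2: length 4, Nim-value = 4
Branch 3: length 11, Nim-value = 11
Branch 4: length 5, Nim-value = 5
Branch 5: length 6, Nim-value = 6
Total Nim-value = XOR of all branch values:
0 XOR 14 = 14
14 XOR 4 = 10
10 XOR 11 = 1
1 XOR 5 = 4
4 XOR 6 = 2
Nim-value of the tree = 2

2


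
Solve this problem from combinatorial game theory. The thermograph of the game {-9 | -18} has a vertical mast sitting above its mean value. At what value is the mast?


Game = {-9 | -18}, a switch {a | b} with numbers a > b.
Its thermograph has left wall a - t and right wall b + t, which meet at t = (a - b)/2, where both equal (a + b)/2. So the mast (mean value) is at (a + b)/2.
Mean = (-9 + (-18))/2 = -27/2 = -27/2

-27/2


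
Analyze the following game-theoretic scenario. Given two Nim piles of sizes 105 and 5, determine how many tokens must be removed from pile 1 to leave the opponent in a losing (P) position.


Piles: 105 and 5
Current XOR: 105 XOR 5 = 108 (non-zero, so this is an N-position).
To make the XOR zero, we need to find a move that balances the piles.
For pile 1 (size 105): target = 105 XOR 108 = 5
We reduce pile 1 from 105 to 5.
Tokens removed: 105 - 5 = 100
Verification: 5 XOR 5 = 0

100


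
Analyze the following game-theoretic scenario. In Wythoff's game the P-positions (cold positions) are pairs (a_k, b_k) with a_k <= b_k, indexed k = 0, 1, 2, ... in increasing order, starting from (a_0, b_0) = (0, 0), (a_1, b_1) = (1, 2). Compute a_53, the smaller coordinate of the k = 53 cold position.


By Wythoff's theorem, a_k = floor(k * phi) and b_k = floor(k * phi^2) = a_k + k, where phi = (1 + sqrt(5))/2 is the golden ratio.
phi = (1 + sqrt(5))/2 = 1.618034
k = 53
k * phi = 53 * 1.618034 = 85.755801
a_53 = floor(k * phi) = 85

85


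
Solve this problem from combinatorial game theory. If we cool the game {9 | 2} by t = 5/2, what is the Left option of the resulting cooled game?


Original game: {9 | 2} (a switch {a | b} with a > b).
Cooling by t (for t below the temperature (a - b)/2 = 7/2) taxes each move by t: {a | b} cooled by t is {a - t | b + t}.
Cooling amount: t = 5/2
Cooled Left option: 9 - 5/2 = 13/2
Cooled Right option: 2 + 5/2 = 9/2
Cooled game: {13/2 | 9/2}
Left option = 13/2

13/2


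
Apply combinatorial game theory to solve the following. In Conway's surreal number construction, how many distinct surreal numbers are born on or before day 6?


Day 0: {|} = 0 is born. Count = 1.
Day n: the number of surreal numbers born by day n is 2^(n+1) - 1.
By day 0: 2^1 - 1 = 1
By day 1: 2^2 - 1 = 3
By day 2: 2^3 - 1 = 7
By day 3: 2^4 - 1 = 15
By day 4: 2^5 - 1 = 31
By day 5: 2^6 - 1 = 63
By day 6: 2^7 - 1 = 127
By day 6: 127 surreal numbers.

127


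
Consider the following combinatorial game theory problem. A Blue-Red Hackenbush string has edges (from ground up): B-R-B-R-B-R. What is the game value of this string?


Edges (from ground): B-R-B-R-B-R
By Berlekamp's sign-expansion rule, a Blue-Red Hackenbush stalk has the value of the surreal number whose sign sequence is the edge sequence with B -> + and R -> -.
Sign sequence: +-+-+-
Trace the sign expansion in the surreal number tree, starting from 0:
Edge 1: B (sign +) -> bounds (0, +inf), value = 1
Edge 2: R (sign -) -> bounds (0, 1), value = 1/2
Edge 3: B (sign +) -> bounds (1/2, 1), value = 3/4
Edge 4: R (sign -) -> bounds (1/2, 3/4), value = 5/8
Edge 5: B (sign +) -> bounds (5/8, 3/4), value = 11/16
Edge 6: R (sign -) -> bounds (5/8, 11/16), value = 21/32
Game value = 21/32

21/32


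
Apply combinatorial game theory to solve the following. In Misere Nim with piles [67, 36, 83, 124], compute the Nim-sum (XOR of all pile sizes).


We need the XOR (exclusive or) of all pile sizes.
After XOR-ing pile 1 (size 67): 0 XOR 67 = 67
After XOR-ing pile 2 (size 36): 67 XOR 36 = 103
After XOR-ing pile 3 (size 83): 103 XOR 83 = 52
After XOR-ing pile 4 (size 124): 52 XOR 124 = 72
The Nim-value of this position is 72.

72


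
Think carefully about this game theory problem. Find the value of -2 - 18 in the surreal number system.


x = -2, y = 18
x - y = -2 - 18 = -20

-20


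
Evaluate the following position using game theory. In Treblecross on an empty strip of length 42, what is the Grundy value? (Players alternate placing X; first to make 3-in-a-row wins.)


Treblecross: place X on empty cells; 3-in-a-row wins.
Playing within two cells of an existing X lets the opponent win at once, so sensible play treats the cells i-2..i+2 around each X as dead. The player left with no safe cell loses, so this is a normal-play take-away game on strips of safe cells.
Placing X at cell i (0-indexed) of a strip of k safe cells leaves independent strips of sizes max(0, i-2) and max(0, k-i-3). Hence G(k) = mex{ G(max(0,i-2)) XOR G(max(0,k-i-3)) : 0 <= i < k }, with G(0) = 0.
G(1): splits (0,0):0^0=0 -> mex({0}) = 1
G(2): splits (0,0):0^0=0 -> mex({0}) = 1
G(3): splits (0,0):0^0=0 -> mex({0}) = 1
G(4): splits (0,1):0^1=1 (0,0):0^0=0 -> mex({0, 1}) = 2
G(5): splits (0,2):0^1=1 (0,1):0^1=1 (0,0):0^0=0 -> mex({0, 1}) = 2
G(6) = mex({1}) = 0
G(7) = mex({0, 1, 2}) = 3
G(8) = mex({0, 1, 2}) = 3
G(9) = mex({0, 2}) = 1
G(10) = mex({0, 2, 3}) = 1
G(11) = mex({0, 3}) = 1
G(12) = mex({1, 3}) = 0
G(13) = mex({0, 1, 2, 3}) = 4
G(14) = mex({0, 1, 2}) = 3
G(15) = mex({0, 1, 2}) = 3
G(16) = mex({0, 1, 2, 4}) = 3
G(17) = mex({0, 1, 3, 4}) = 2
G(18) = mex({0, 1, 3, 4}) = 2
G(19) = mex({0, 1, 3, 5}) = 2
G(20) = mex({0, 1, 2, 3, 5}) = 4
G(21) = mex({0, 1, 2, 3, 5}) = 4
G(22) = mex({1, 2, 6}) = 0
G(23) = mex({0, 1, 2, 3, 4, 6}) = 5
G(24) = mex({0, 1, 2, 3, 4}) = 5
G(25) = mex({0, 1, 3, 4, 7}) = 2
G(26) = mex({0, 1, 3, 4, 5, 7}) = 2
G(27) = mex({0, 1, 3, 5}) = 2
G(28) = mex({0, 1, 2, 5}) = 3
G(29) = mex({0, 1, 2, 4, 5, 6}) = 3
G(30) = mex({1, 2, 4, 6}) = 0
G(31) = mex({0, 1, 2, 3, 4, 6}) = 5
G(32) = mex({1, 2, 3, 4, 7}) = 0
G(33) = mex({0, 3, 7}) = 1
G(34) = mex({0, 2, 3, 5, 7}) = 1
G(35) = mex({0, 2, 3, 5, 6}) = 1
G(36) = mex({0, 1, 2, 5, 6}) = 3
G(37) = mex({0, 1, 2, 4, 5, 6}) = 3
G(38) = mex({0, 1, 2, 4}) = 3
G(39) = mex({0, 1, 2, 3, 4, 7}) = 5
G(40) = mex({0, 1, 2, 3, 4, 5, 7}) = 6
G(41) = mex({0, 1, 2, 3, 5, 7}) = 4
G(42) = mex({0, 1, 2, 3, 5, 6, 7}) = 4
Therefore G(42) = 4.

4


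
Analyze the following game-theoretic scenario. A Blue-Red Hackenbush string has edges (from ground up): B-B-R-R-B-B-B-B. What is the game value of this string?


Edges (from ground): B-B-R-R-B-B-B-B
By Berlekamp's sign-expansion rule, a Blue-Red Hackenbush stalk has the value of the surreal number whose sign sequence is the edge sequence with B -> + and R -> -.
Sign sequence: ++--++++
Trace the sign expansion in the surreal number tree, starting from 0:
Edge 1: B (sign +) -> bounds (0, +inf), value = 1
Edge 2: B (sign +) -> bounds (1, +inf), value = 2
Edge 3: R (sign -) -> bounds (1, 2), value = 3/2
Edge 4: R (sign -) -> bounds (1, 3/2), value = 5/4
Edge 5: B (sign +) -> bounds (5/4, 3/2), value = 11/8
Edge 6: B (sign +) -> bounds (11/8, 3/2), value = 23/16
Edge 7: B (sign +) -> bounds (23/16, 3/2), value = 47/32
Edge 8: B (sign +) -> bounds (47/32, 3/2), value = 95/64
Game value = 95/64

95/64


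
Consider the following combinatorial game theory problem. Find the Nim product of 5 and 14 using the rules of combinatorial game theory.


Nim multiplication is bilinear over XOR: (u XOR v) * w = (u*w) XOR (v*w).
So we split each operand into its bit components and XOR the pairwise Nim products.
5 = 1 + 4 (as XOR of powers of 2).
14 = 2 + 4 + 8 (as XOR of powers of 2).
Using the standard Nim-product table on single bits:
  2*2 = 3,   2*4 = 8,   2*8 = 12,
  4*4 = 6,   4*8 = 11,  8*8 = 13,
and  1*x = x (identity), k*l = l*k (commutative).
Pairwise Nim products:
  1 * 2 = 2
  1 * 4 = 4
  1 * 8 = 8
  4 * 2 = 8
  4 * 4 = 6
  4 * 8 = 11
XOR them: 2 XOR 4 XOR 8 XOR 8 XOR 6 XOR 11 = 11.
Result: 5 * 14 = 11 (in Nim).

11


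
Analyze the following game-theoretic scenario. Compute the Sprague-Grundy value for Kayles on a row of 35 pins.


Kayles: a move removes 1 or 2 adjacent pins from a contiguous row.
Removing pins from a row of k leaves two independent rows (a, b) with a + b = k - 1 (one pin) or a + b = k - 2 (two pins); an end removal gives a = 0.
By Sprague-Grundy, G(k) = mex{ G(a) XOR G(b) } over all these splits. G(0) = 0.
G(1): splits (0,0):0^0=0 -> mex({0}) = 1
G(2): splits (0,1):0^1=1 (0,0):0^0=0 -> mex({0, 1}) = 2
G(3): splits (0,2):0^2=2 (1,1):1^1=0 (0,1):0^1=1 -> mex({0, 1, 2}) = 3
G(4): splits (0,3):0^3=3 (1,2):1^2=3 (0,2):0^2=2 (1,1):1^1=0 -> mex({0, 2, 3}) = 1
G(5): splits (0,4):0^1=1 (1,3):1^3=2 (2,2):2^2=0 (0,3):0^3=3 (1,2):1^2=3 -> mex({0, 1, 2, 3}) = 4
G(6) = mex({0, 1, 2, 4}) = 3
G(7) = mex({0, 1, 3, 4, 5}) = 2
G(8) = mex({0, 2, 3, 5, 6}) = 1
G(9) = mex({0, 1, 2, 3, 6, 7}) = 4
G(10) = mex({0, 1, 3, 4, 5, 7}) = 2
G(11) = mex({0, 1, 2, 3, 4, 5}) = 6
G(12) = mex({0, 1, 2, 3, 5, 6, 7}) = 4
G(13) = mex({0, 2, 3, 4, 6, 7}) = 1
G(14) = mex({0, 1, 4, 5, 6, 7}) = 2
G(15) = mex({0, 1, 2, 3, 4, 5, 6}) = 7
G(16) = mex({0, 2, 3, 5, 6, 7}) = 1
G(17) = mex({0, 1, 2, 3, 5, 6, 7}) = 4
G(18) = mex({0, 1, 2, 4, 5, 6}) = 3
G(19) = mex({0, 1, 3, 4, 5, 7}) = 2
G(20) = mex({0, 2, 3, 4, 5, 6, 7}) = 1
G(21) = mex({0, 1, 2, 3, 5, 6, 7}) = 4
G(22) = mex({0, 1, 2, 3, 4, 5, 7}) = 6
G(23) = mex({0, 1, 2, 3, 4, 5, 6}) = 7
G(24) = mex({0, 1, 2, 3, 5, 6, 7}) = 4
G(25) = mex({0, 2, 3, 4, 6, 7}) = 1
G(26) = mex({0, 1, 3, 4, 5, 6, 7}) = 2
G(27) = mex({0, 1, 2, 3, 4, 5, 6, 7}) = 8
G(28) = mex({0, 1, 2, 3, 4, 6, 7, 8}) = 5
G(29) = mex({0, 1, 2, 3, 5, 6, 7, 8, 9}) = 4
G(30) = mex({0, 1, 2, 3, 4, 5, 6, 9, 10}) = 7
G(31) = mex({0, 1, 3, 4, 5, 7, 10, 11}) = 2
G(32) = mex({0, 2, 3, 4, 5, 6, 7, 9, 11}) = 1
G(33) = mex({0, 1, 2, 3, 4, 5, 6, 7, 9, 12}) = 8
G(34) = mex({0, 1, 2, 3, 4, 5, 7, 8, 11, 12}) = 6
G(35) = mex({0, 1, 2, 3, 4, 5, 6, 8, 9, 10, 11}) = 7
Therefore G(35) = 7.

7


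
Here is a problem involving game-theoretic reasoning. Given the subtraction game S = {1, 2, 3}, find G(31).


The subtraction set is S = {1, 2, 3}.
G(k) = mex{ G(k - s) : s in S, s <= k }. We compute iteratively: G(0) = 0.
G(1) = mex({0}) = 1
G(2) = mex({0, 1}) = 2
G(3) = mex({0, 1, 2}) = 3
G(4) = mex({1, 2, 3}) = 0
G(5) = mex({0, 2, 3}) = 1
G(6) = mex({0, 1, 3}) = 2
Observe that G(4)..G(6) = 0, 1, 2 repeats G(0)..G(2) = 0, 1, 2.
For k >= max(S) = 3, G(k) is determined by the previous 3 values G(k-3)..G(k-1); a window of 3 consecutive values has recurred shifted by 4, so by induction G(k + 4) = G(k) for all k >= 0: the sequence is periodic from the start with period 4.
One period: G(0..3) = 0, 1, 2, 3.
31 mod 4 = 3, so G(31) = G(3) = 3.

3


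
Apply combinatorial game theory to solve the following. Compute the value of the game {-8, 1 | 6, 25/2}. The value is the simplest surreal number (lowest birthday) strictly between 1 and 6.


Left options: {-8, 1}, max = 1
Right options: {6, 25/2}, min = 6
All options are numbers and max(Left) < min(Right), so by the simplicity theorem the value is the simplest (earliest-born) number strictly between 1 and 6.
Integers 2 through 5 all lie strictly between 1 and 6.
Among integers, the simplest (lowest birthday = smallest |n|; 0 is born on day 0, +-n on day n) is 2.
No non-integer in the interval can be simpler: if x is a non-integer in the interval, then floor(x) or ceil(x) also lies in the interval (the interval contains an integer), and both are proper prefixes of x's sign expansion, i.e. born earlier. So the game value is 2.
Game value = 2

2


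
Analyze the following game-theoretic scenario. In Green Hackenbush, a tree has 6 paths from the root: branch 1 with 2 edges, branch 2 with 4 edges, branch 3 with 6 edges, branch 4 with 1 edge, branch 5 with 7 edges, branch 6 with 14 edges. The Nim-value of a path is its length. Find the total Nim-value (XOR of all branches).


The tree has 6 branches from the ground vertex.
In Green Hackenbush, the Nim-value of a simple path of length k is k.
Branch 1: length 2, Nim-value = 2
Branch 2: length 4, Nim-value = 4
Branch 3: length 6, Nim-value = 6
Branch 4: length 1, Nim-value = 1
Branch 5: length 7, Nim-value = 7
Branch 6: length 14, Nim-value = 14
Total Nim-value = XOR of all branch values:
0 XOR 2 = 2
2 XOR 4 = 6
6 XOR 6 = 0
0 XOR 1 = 1
1 XOR 7 = 6
6 XOR 14 = 8
Nim-value of the tree = 8

8


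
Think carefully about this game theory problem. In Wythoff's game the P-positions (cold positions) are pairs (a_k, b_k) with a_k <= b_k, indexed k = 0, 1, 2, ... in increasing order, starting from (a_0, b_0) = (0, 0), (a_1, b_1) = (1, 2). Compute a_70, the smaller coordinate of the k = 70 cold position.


By Wythoff's theorem, a_k = floor(k * phi) and b_k = floor(k * phi^2) = a_k + k, where phi = (1 + sqrt(5))/2 is the golden ratio.
phi = (1 + sqrt(5))/2 = 1.618034
k = 70
k * phi = 70 * 1.618034 = 113.262379
a_70 = floor(k * phi) = 113

113


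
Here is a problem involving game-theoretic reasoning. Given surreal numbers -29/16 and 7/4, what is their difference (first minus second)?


x = -29/16, y = 7/4
Converting to common denominator: 16
x = -29/16, y = 28/16
x - y = -29/16 - 7/4 = -57/16

-57/16


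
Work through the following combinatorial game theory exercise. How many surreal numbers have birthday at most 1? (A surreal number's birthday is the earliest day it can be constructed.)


Day 0: {|} = 0 is born. Count = 1.
Day n: the number of surreal numbers born by day n is 2^(n+1) - 1.
By day 0: 2^1 - 1 = 1
By day 1: 2^2 - 1 = 3
By day 1: 3 surreal numbers.

3


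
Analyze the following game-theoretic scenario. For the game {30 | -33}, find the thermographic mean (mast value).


Game = {30 | -33}, a switch {a | b} with numbers a > b.
Its thermograph has left wall a - t and right wall b + t, which meet at t = (a - b)/2, where both equal (a + b)/2. So the mast (mean value) is at (a + b)/2.
Mean = (30 + (-33))/2 = -3/2 = -3/2

-3/2


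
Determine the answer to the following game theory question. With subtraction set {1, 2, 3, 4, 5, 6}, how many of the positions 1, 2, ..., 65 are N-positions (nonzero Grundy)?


Subtraction set S = {1, 2, 3, 4, 5, 6}, so G(n) = n mod 7.
G(n) = 0 when n is a multiple of 7.
Multiples of 7 in [1, 65]: 9
N-positions (nonzero Grundy) = 65 - 9 = 56

56


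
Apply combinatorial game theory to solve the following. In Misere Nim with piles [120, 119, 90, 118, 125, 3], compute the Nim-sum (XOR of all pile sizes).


We need the XOR (exclusive or) of all pile sizes.
After XOR-ing pile 1 (size 120): 0 XOR 120 = 120
After XOR-ing pile 2 (size 119): 120 XOR 119 = 15
After XOR-ing pile 3 (size 90): 15 XOR 90 = 85
After XOR-ing pile 4 (size 118): 85 XOR 118 = 35
After XOR-ing pile 5 (size 125): 35 XOR 125 = 94
After XOR-ing pile 6 (size 3): 94 XOR 3 = 93
The Nim-value of this position is 93.

93


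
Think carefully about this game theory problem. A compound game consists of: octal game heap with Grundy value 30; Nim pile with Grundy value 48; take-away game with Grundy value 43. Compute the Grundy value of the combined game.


By the Sprague-Grundy theorem, the Grundy value of a sum of games is the XOR of individual Grundy values.
octal game heap: Grundy value = 30. Running XOR: 0 XOR 30 = 30
Nim pile: Grundy value = 48. Running XOR: 30 XOR 48 = 46
take-away game: Grundy value = 43. Running XOR: 46 XOR 43 = 5
The combined Grundy value is 5.

5


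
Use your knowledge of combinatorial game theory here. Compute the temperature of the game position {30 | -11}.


The game is {30 | -11}, a switch {a | b} with numbers a > b.
Cooling {a | b} by t gives {a - t | b + t}, which stops being hot when a - t = b + t, i.e. at t = (a - b)/2. So the temperature of a switch is (a - b)/2.
Temperature = (Left option - Right option) / 2
= (30 - (-11)) / 2
= 41 / 2
= 41/2

41/2


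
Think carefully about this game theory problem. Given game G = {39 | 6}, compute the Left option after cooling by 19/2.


Original game: {39 | 6} (a switch {a | b} with a > b).
Cooling by t (for t below the temperature (a - b)/2 = 33/2) taxes each move by t: {a | b} cooled by t is {a - t | b + t}.
Cooling amount: t = 19/2
Cooled Left option: 39 - 19/2 = 59/2
Cooled Right option: 6 + 19/2 = 31/2
Cooled game: {59/2 | 31/2}
Left option = 59/2

59/2


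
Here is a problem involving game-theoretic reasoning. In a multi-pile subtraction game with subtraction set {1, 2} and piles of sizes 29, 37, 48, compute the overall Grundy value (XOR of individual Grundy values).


Subtraction set: {1, 2}
For this subtraction set, G(n) = n mod 3 (period = max + 1 = 3).
Pile 1 (size 29): G(29) = 29 mod 3 = 2
Pile 2 (size 37): G(37) = 37 mod 3 = 1
Pile 3 (size 48): G(48) = 48 mod 3 = 0
Total Grundy value = XOR of all: 2 XOR 1 XOR 0 = 3

3


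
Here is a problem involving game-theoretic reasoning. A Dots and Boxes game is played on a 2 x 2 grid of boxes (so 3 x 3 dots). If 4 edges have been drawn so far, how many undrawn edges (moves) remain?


Grid: 2 x 2 boxes, i.e. 3 rows and 3 columns of dots.
Horizontal edges: (rows + 1) * cols = 3 * 2 = 6
Vertical edges: rows * (cols + 1) = 2 * 3 = 6
Total edges: 6 + 6 = 12
Edges drawn: 4
Remaining: 12 - 4 = 8

8


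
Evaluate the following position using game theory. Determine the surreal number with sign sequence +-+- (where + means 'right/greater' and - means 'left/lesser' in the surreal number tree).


Sign expansion: +-+-
Rule: track bounds (lo, hi), initially (-inf, +inf). On '+', the current value becomes lo and we move to the simplest number in (value, hi): value + 1 if hi = +inf, otherwise the midpoint (value + hi)/2. On '-', the current value becomes hi and we move to value - 1 if lo = -inf, otherwise the midpoint (lo + value)/2.
Start at 0.
Step 1: sign = +, move right. Bounds: (0, +inf). Value = 1
Step 2: sign = -, move left. Bounds: (0, 1). Value = 1/2
Step 3: sign = +, move right. Bounds: (1/2, 1). Value = 3/4
Step 4: sign = -, move left. Bounds: (1/2, 3/4). Value = 5/8
The surreal number with sign expansion +-+- is 5/8.

5/8


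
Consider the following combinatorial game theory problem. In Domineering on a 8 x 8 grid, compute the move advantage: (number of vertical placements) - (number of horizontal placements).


Board is 8 x 8 (rows x cols).
Left (vertical) placements: (rows-1) * cols = 7 * 8 = 56
Right (horizontal) placements: rows * (cols-1) = 8 * 7 = 56
Advantage = Left - Right = 56 - 56 = 0

0


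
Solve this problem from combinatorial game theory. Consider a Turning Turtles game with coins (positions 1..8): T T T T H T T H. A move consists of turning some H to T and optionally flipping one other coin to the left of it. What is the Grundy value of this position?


Coins: T T T T H T T H
Key fact: a single head at position k behaves exactly like a Nim heap of size k (turning it to T and optionally flipping a coin at j < k corresponds to moving the heap from k to j, or to 0), and heads combine as a disjunctive sum (two heads at the same place would cancel, matching j XOR j = 0). So the Nim-value is the XOR of the 1-indexed positions of the heads.
Face-up positions (1-indexed): [5, 8]
XOR 0 with 5: 0 XOR 5 = 5
XOR 5 with 8: 5 XOR 8 = 13
Nim-value = 13

13


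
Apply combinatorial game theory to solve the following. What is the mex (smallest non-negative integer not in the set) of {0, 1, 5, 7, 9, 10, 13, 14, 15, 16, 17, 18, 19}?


Set = {0, 1, 5, 7, 9, 10, 13, 14, 15, 16, 17, 18, 19}
0 is in the set.
1 is in the set.
2 is NOT in the set. This is the mex.
mex = 2

2


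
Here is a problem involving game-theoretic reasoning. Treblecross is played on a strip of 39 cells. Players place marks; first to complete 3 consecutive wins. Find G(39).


Treblecross: place X on empty cells; 3-in-a-row wins.
Playing within two cells of an existing X lets the opponent win at once, so sensible play treats the cells i-2..i+2 around each X as dead. The player left with no safe cell loses, so this is a normal-play take-away game on strips of safe cells.
Placing X at cell i (0-indexed) of a strip of k safe cells leaves independent strips of sizes max(0, i-2) and max(0, k-i-3). Hence G(k) = mex{ G(max(0,i-2)) XOR G(max(0,k-i-3)) : 0 <= i < k }, with G(0) = 0.
G(1): splits (0,0):0^0=0 -> mex({0}) = 1
G(2): splits (0,0):0^0=0 -> mex({0}) = 1
G(3): splits (0,0):0^0=0 -> mex({0}) = 1
G(4): splits (0,1):0^1=1 (0,0):0^0=0 -> mex({0, 1}) = 2
G(5): splits (0,2):0^1=1 (0,1):0^1=1 (0,0):0^0=0 -> mex({0, 1}) = 2
G(6) = mex({1}) = 0
G(7) = mex({0, 1, 2}) = 3
G(8) = mex({0, 1, 2}) = 3
G(9) = mex({0, 2}) = 1
G(10) = mex({0, 2, 3}) = 1
G(11) = mex({0, 3}) = 1
G(12) = mex({1, 3}) = 0
G(13) = mex({0, 1, 2, 3}) = 4
G(14) = mex({0, 1, 2}) = 3
G(15) = mex({0, 1, 2}) = 3
G(16) = mex({0, 1, 2, 4}) = 3
G(17) = mex({0, 1, 3, 4}) = 2
G(18) = mex({0, 1, 3, 4}) = 2
G(19) = mex({0, 1, 3, 5}) = 2
G(20) = mex({0, 1, 2, 3, 5}) = 4
G(21) = mex({0, 1, 2, 3, 5}) = 4
G(22) = mex({1, 2, 6}) = 0
G(23) = mex({0, 1, 2, 3, 4, 6}) = 5
G(24) = mex({0, 1, 2, 3, 4}) = 5
G(25) = mex({0, 1, 3, 4, 7}) = 2
G(26) = mex({0, 1, 3, 4, 5, 7}) = 2
G(27) = mex({0, 1, 3, 5}) = 2
G(28) = mex({0, 1, 2, 5}) = 3
G(29) = mex({0, 1, 2, 4, 5, 6}) = 3
G(30) = mex({1, 2, 4, 6}) = 0
G(31) = mex({0, 1, 2, 3, 4, 6}) = 5
G(32) = mex({1, 2, 3, 4, 7}) = 0
G(33) = mex({0, 3, 7}) = 1
G(34) = mex({0, 2, 3, 5, 7}) = 1
G(35) = mex({0, 2, 3, 5, 6}) = 1
G(36) = mex({0, 1, 2, 5, 6}) = 3
G(37) = mex({0, 1, 2, 4, 5, 6}) = 3
G(38) = mex({0, 1, 2, 4}) = 3
G(39) = mex({0, 1, 2, 3, 4, 7}) = 5
Therefore G(39) = 5.

5


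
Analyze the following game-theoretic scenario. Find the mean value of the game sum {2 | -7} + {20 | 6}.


G1 = {2 | -7}, G2 = {20 | 6}
Each is a switch {a | b} with numbers a > b; its mean value is (a + b)/2, and mean value is additive over game sums: m(G1 + G2) = m(G1) + m(G2).
Mean of G1 = (2 + (-7))/2 = -5/2 = -5/2
Mean of G2 = (20 + (6))/2 = 26/2 = 13
Mean of G1 + G2 = -5/2 + 13 = 21/2

21/2


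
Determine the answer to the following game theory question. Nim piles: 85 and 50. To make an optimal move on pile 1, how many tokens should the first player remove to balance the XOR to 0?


Piles: 85 and 50
Current XOR: 85 XOR 50 = 103 (non-zero, so this is an N-position).
To make the XOR zero, we need to find a move that balances the piles.
For pile 1 (size 85): target = 85 XOR 103 = 50
We reduce pile 1 from 85 to 50.
Tokens removed: 85 - 50 = 35
Verification: 50 XOR 50 = 0

35


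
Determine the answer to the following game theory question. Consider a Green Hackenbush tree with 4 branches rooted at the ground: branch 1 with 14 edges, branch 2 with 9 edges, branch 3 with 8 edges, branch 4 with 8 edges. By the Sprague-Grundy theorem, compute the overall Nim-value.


The tree has 4 branches from the ground vertex.
In Green Hackenbush, the Nim-value of a simple path of length k is k.
Branch 1: length 14, Nim-value = 14
Branch 2: length 9, Nim-value = 9
Branch 3: length 8, Nim-value = 8
Branch 4: length 8, Nim-value = 8
Total Nim-value = XOR of all branch values:
0 XOR 14 = 14
14 XOR 9 = 7
7 XOR 8 = 15
15 XOR 8 = 7
Nim-value of the tree = 7

7


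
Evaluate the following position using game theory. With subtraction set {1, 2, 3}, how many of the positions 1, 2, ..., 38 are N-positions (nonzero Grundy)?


Subtraction set S = {1, 2, 3}, so G(n) = n mod 4.
G(n) = 0 when n is a multiple of 4.
Multiples of 4 in [1, 38]: 9
N-positions (nonzero Grundy) = 38 - 9 = 29

29


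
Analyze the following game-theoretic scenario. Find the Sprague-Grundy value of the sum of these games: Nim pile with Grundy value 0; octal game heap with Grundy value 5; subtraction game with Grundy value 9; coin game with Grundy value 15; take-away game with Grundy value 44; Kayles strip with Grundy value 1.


By the Sprague-Grundy theorem, the Grundy value of a sum of games is the XOR of individual Grundy values.
Nim pile: Grundy value = 0. Running XOR: 0 XOR 0 = 0
octal game heap: Grundy value = 5. Running XOR: 0 XOR 5 = 5
subtraction game: Grundy value = 9. Running XOR: 5 XOR 9 = 12
coin game: Grundy value = 15. Running XOR: 12 XOR 15 = 3
take-away game: Grundy value = 44. Running XOR: 3 XOR 44 = 47
Kayles strip: Grundy value = 1. Running XOR: 47 XOR 1 = 46
The combined Grundy value is 46.

46


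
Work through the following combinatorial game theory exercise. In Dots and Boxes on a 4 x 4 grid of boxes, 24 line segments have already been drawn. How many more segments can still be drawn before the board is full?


Grid: 4 x 4 boxes, i.e. 5 rows and 5 columns of dots.
Horizontal edges: (rows + 1) * cols = 5 * 4 = 20
Vertical edges: rows * (cols + 1) = 4 * 5 = 20
Total edges: 20 + 20 = 40
Edges drawn: 24
Remaining: 40 - 24 = 16

16


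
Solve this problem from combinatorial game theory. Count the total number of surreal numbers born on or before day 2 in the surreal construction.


Day 0: {|} = 0 is born. Count = 1.
Day n: the number of surreal numbers born by day n is 2^(n+1) - 1.
By day 0: 2^1 - 1 = 1
By day 1: 2^2 - 1 = 3
By day 2: 2^3 - 1 = 7
By day 2: 7 surreal numbers.

7


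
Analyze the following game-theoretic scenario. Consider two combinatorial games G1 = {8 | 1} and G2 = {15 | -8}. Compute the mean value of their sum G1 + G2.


G1 = {8 | 1}, G2 = {15 | -8}
Each is a switch {a | b} with numbers a > b; its mean value is (a + b)/2, and mean value is additive over game sums: m(G1 + G2) = m(G1) + m(G2).
Mean of G1 = (8 + (1))/2 = 9/2 = 9/2
Mean of G2 = (15 + (-8))/2 = 7/2 = 7/2
Mean of G1 + G2 = 9/2 + 7/2 = 8

8


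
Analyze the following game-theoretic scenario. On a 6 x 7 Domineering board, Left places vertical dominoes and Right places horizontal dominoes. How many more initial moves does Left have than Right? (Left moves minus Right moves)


Board is 6 x 7 (rows x cols).
Left (vertical) placements: (rows-1) * cols = 5 * 7 = 35
Right (horizontal) placements: rows * (cols-1) = 6 * 6 = 36
Advantage = Left - Right = 35 - 36 = -1

-1


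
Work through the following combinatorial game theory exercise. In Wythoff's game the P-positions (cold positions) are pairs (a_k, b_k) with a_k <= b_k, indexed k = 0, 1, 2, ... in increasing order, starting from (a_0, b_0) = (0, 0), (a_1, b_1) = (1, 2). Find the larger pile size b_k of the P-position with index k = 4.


By Wythoff's theorem, a_k = floor(k * phi) and b_k = floor(k * phi^2) = a_k + k, where phi = (1 + sqrt(5))/2 is the golden ratio.
phi = (1 + sqrt(5))/2 = 1.618034
phi^2 = phi + 1 = 2.618034
k = 4
k * phi^2 = 4 * 2.618034 = 10.472136
b_4 = floor(k * phi^2) = 10 (check: a_4 + k = 6 + 4 = 10)

10


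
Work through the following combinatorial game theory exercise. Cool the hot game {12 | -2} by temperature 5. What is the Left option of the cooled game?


Original game: {12 | -2} (a switch {a | b} with a > b).
Cooling by t (for t below the temperature (a - b)/2 = 7) taxes each move by t: {a | b} cooled by t is {a - t | b + t}.
Cooling amount: t = 5
Cooled Left option: 12 - 5 = 7
Cooled Right option: -2 + 5 = 3
Cooled game: {7 | 3}
Left option = 7

7


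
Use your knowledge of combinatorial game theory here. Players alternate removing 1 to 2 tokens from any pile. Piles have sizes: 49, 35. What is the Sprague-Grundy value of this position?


Subtraction set: {1, 2}
For this subtraction set, G(n) = n mod 3 (period = max + 1 = 3).
Pile 1 (size 49): G(49) = 49 mod 3 = 1
Pile 2 (size 35): G(35) = 35 mod 3 = 2
Total Grundy value = XOR of all: 1 XOR 2 = 3

3


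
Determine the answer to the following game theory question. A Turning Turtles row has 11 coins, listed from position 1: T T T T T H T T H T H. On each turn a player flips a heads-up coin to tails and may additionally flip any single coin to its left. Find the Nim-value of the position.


Coins: T T T T T H T T H T H
Key fact: a single head at position k behaves exactly like a Nim heap of size k (turning it to T and optionally flipping a coin at j < k corresponds to moving the heap from k to j, or to 0), and heads combine as a disjunctive sum (two heads at the same place would cancel, matching j XOR j = 0). So the Nim-value is the XOR of the 1-indexed positions of the heads.
Face-up positions (1-indexed): [6, 9, 11]
XOR 0 with 6: 0 XOR 6 = 6
XOR 6 with 9: 6 XOR 9 = 15
XOR 15 with 11: 15 XOR 11 = 4
Nim-value = 4

4


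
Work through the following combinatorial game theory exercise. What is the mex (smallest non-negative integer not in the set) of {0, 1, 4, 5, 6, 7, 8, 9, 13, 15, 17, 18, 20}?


Set = {0, 1, 4, 5, 6, 7, 8, 9, 13, 15, 17, 18, 20}
0 is in the set.
1 is in the set.
2 is NOT in the set. This is the mex.
mex = 2

2


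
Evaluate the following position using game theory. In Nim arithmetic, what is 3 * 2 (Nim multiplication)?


Nim multiplication is bilinear over XOR: (u XOR v) * w = (u*w) XOR (v*w).
So we split each operand into its bit components and XOR the pairwise Nim products.
3 = 1 + 2 (as XOR of powers of 2).
2 = 2 (as XOR of powers of 2).
Using the standard Nim-product table on single bits:
  2*2 = 3,   2*4 = 8,   2*8 = 12,
  4*4 = 6,   4*8 = 11,  8*8 = 13,
and  1*x = x (identity), k*l = l*k (commutative).
Pairwise Nim products:
  1 * 2 = 2
  2 * 2 = 3
XOR them: 2 XOR 3 = 1.
Result: 3 * 2 = 1 (in Nim).

1


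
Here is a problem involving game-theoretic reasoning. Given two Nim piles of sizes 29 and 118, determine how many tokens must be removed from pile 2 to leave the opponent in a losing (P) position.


Piles: 29 and 118
Current XOR: 29 XOR 118 = 107 (non-zero, so this is an N-position).
To make the XOR zero, we need to find a move that balances the piles.
For pile 2 (size 118): target = 118 XOR 107 = 29
We reduce pile 2 from 118 to 29.
Tokens removed: 118 - 29 = 89
Verification: 29 XOR 29 = 0

89


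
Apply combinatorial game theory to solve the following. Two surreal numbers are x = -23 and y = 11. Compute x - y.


x = -23, y = 11
x - y = -23 - 11 = -34

-34


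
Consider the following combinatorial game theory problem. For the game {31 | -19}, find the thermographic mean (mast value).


Game = {31 | -19}, a switch {a | b} with numbers a > b.
Its thermograph has left wall a - t and right wall b + t, which meet at t = (a - b)/2, where both equal (a + b)/2. So the mast (mean value) is at (a + b)/2.
Mean = (31 + (-19))/2 = 12/2 = 6

6


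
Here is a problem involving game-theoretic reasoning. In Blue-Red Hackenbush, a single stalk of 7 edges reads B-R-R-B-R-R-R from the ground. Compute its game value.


Edges (from ground): B-R-R-B-R-R-R
By Berlekamp's sign-expansion rule, a Blue-Red Hackenbush stalk has the value of the surreal number whose sign sequence is the edge sequence with B -> + and R -> -.
Sign sequence: +--+---
Trace the sign expansion in the surreal number tree, starting from 0:
Edge 1: B (sign +) -> bounds (0, +inf), value = 1
Edge 2: R (sign -) -> bounds (0, 1), value = 1/2
Edge 3: R (sign -) -> bounds (0, 1/2), value = 1/4
Edge 4: B (sign +) -> bounds (1/4, 1/2), value = 3/8
Edge 5: R (sign -) -> bounds (1/4, 3/8), value = 5/16
Edge 6: R (sign -) -> bounds (1/4, 5/16), value = 9/32
Edge 7: R (sign -) -> bounds (1/4, 9/32), value = 17/64
Game value = 17/64

17/64


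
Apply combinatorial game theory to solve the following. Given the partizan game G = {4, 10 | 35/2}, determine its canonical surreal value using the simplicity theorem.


Left options: {4, 10}, max = 10
Right options: {35/2}, min = 35/2
All options are numbers and max(Left) < min(Right), so by the simplicity theorem the value is the simplest (earliest-born) number strictly between 10 and 35/2.
Integers 11 through 17 all lie strictly between 10 and 35/2.
Among integers, the simplest (lowest birthday = smallest |n|; 0 is born on day 0, +-n on day n) is 11.
No non-integer in the interval can be simpler: if x is a non-integer in the interval, then floor(x) or ceil(x) also lies in the interval (the interval contains an integer), and both are proper prefixes of x's sign expansion, i.e. born earlier. So the game value is 11.
Game value = 11

11


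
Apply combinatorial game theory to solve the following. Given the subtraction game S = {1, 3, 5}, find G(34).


The subtraction set is S = {1, 3, 5}.
G(k) = mex{ G(k - s) : s in S, s <= k }. We compute iteratively: G(0) = 0.
G(1) = mex({0}) = 1
G(2) = mex({1}) = 0
G(3) = mex({0}) = 1
G(4) = mex({1}) = 0
G(5) = mex({0}) = 1
G(6) = mex({1}) = 0
Observe that G(2)..G(6) = 0, 1, 0, 1, 0 repeats G(0)..G(4) = 0, 1, 0, 1, 0.
For k >= max(S) = 5, G(k) is determined by the previous 5 values G(k-5)..G(k-1); a window of 5 consecutive values has recurred shifted by 2, so by induction G(k + 2) = G(k) for all k >= 0: the sequence is periodic from the start with period 2.
One period: G(0..1) = 0, 1.
34 mod 2 = 0, so G(34) = G(0) = 0.

0


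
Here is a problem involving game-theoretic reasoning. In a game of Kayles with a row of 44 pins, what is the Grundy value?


Kayles: a move removes 1 or 2 adjacent pins from a contiguous row.
Removing pins from a row of k leaves two independent rows (a, b) with a + b = k - 1 (one pin) or a + b = k - 2 (two pins); an end removal gives a = 0.
By Sprague-Grundy, G(k) = mex{ G(a) XOR G(b) } over all these splits. G(0) = 0.
G(1): splits (0,0):0^0=0 -> mex({0}) = 1
G(2): splits (0,1):0^1=1 (0,0):0^0=0 -> mex({0, 1}) = 2
G(3): splits (0,2):0^2=2 (1,1):1^1=0 (0,1):0^1=1 -> mex({0, 1, 2}) = 3
G(4): splits (0,3):0^3=3 (1,2):1^2=3 (0,2):0^2=2 (1,1):1^1=0 -> mex({0, 2, 3}) = 1
G(5): splits (0,4):0^1=1 (1,3):1^3=2 (2,2):2^2=0 (0,3):0^3=3 (1,2):1^2=3 -> mex({0, 1, 2, 3}) = 4
G(6) = mex({0, 1, 2, 4}) = 3
G(7) = mex({0, 1, 3, 4, 5}) = 2
G(8) = mex({0, 2, 3, 5, 6}) = 1
G(9) = mex({0, 1, 2, 3, 6, 7}) = 4
G(10) = mex({0, 1, 3, 4, 5, 7}) = 2
G(11) = mex({0, 1, 2, 3, 4, 5}) = 6
G(12) = mex({0, 1, 2, 3, 5, 6, 7}) = 4
G(13) = mex({0, 2, 3, 4, 6, 7}) = 1
G(14) = mex({0, 1, 4, 5, 6, 7}) = 2
G(15) = mex({0, 1, 2, 3, 4, 5, 6}) = 7
G(16) = mex({0, 2, 3, 5, 6, 7}) = 1
G(17) = mex({0, 1, 2, 3, 5, 6, 7}) = 4
G(18) = mex({0, 1, 2, 4, 5, 6}) = 3
G(19) = mex({0, 1, 3, 4, 5, 7}) = 2
G(20) = mex({0, 2, 3, 4, 5, 6, 7}) = 1
G(21) = mex({0, 1, 2, 3, 5, 6, 7}) = 4
G(22) = mex({0, 1, 2, 3, 4, 5, 7}) = 6
G(23) = mex({0, 1, 2, 3, 4, 5, 6}) = 7
G(24) = mex({0, 1, 2, 3, 5, 6, 7}) = 4
G(25) = mex({0, 2, 3, 4, 6, 7}) = 1
G(26) = mex({0, 1, 3, 4, 5, 6, 7}) = 2
G(27) = mex({0, 1, 2, 3, 4, 5, 6, 7}) = 8
G(28) = mex({0, 1, 2, 3, 4, 6, 7, 8}) = 5
G(29) = mex({0, 1, 2, 3, 5, 6, 7, 8, 9}) = 4
G(30) = mex({0, 1, 2, 3, 4, 5, 6, 9, 10}) = 7
G(31) = mex({0, 1, 3, 4, 5, 7, 10, 11}) = 2
G(32) = mex({0, 2, 3, 4, 5, 6, 7, 9, 11}) = 1
G(33) = mex({0, 1, 2, 3, 4, 5, 6, 7, 9, 12}) = 8
G(34) = mex({0, 1, 2, 3, 4, 5, 7, 8, 11, 12}) = 6
G(35) = mex({0, 1, 2, 3, 4, 5, 6, 8, 9, 10, 11}) = 7
G(36) = mex({0, 1, 2, 3, 5, 6, 7, 9, 10}) = 4
G(37) = mex({0, 2, 3, 4, 6, 7, 9, 10, 11, 12}) = 1
G(38) = mex({0, 1, 3, 4, 5, 6, 7, 9, 10, 11, 12}) = 2
G(39) = mex({0, 1, 2, 4, 5, 6, 7, 9, 10, 12, 14}) = 3
G(40) = mex({0, 2, 3, 4, 6, 7, 11, 12, 14}) = 1
G(41) = mex({0, 1, 2, 3, 5, 6, 7, 9, 10, 11, 12}) = 4
G(42) = mex({0, 1, 2, 3, 4, 5, 6, 9, 10}) = 7
G(43) = mex({0, 1, 3, 4, 5, 7, 9, 10, 12, 15}) = 2
G(44) = mex({0, 2, 3, 4, 5, 6, 7, 9, 10, 12, 15}) = 1
Therefore G(44) = 1.

1
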